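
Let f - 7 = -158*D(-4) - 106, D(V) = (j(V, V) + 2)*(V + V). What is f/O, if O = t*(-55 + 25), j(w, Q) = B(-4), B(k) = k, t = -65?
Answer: -2627/1950 ≈ -1.3472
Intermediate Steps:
j(w, Q) = -4
D(V) = -4*V (D(V) = (-4 + 2)*(V + V) = -4*V)
O = 1950 (O = -65*(-55 + 25) = -65*(-30) = 1950)
f = -2627 (f = 7 + (-(-632)*(-4) - 106) = 7 + (-158*16 - 106) = 7 + (-2528 - 106) = 7 - 2634 = -2627)
f/O = -2627/1950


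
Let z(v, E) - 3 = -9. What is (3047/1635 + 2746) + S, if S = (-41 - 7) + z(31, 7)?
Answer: 4404467/1635 ≈ 2693.9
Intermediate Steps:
z(v, E) = -6 (z(v, E) = 3 - 9 = -6)
S = -54 (S = (-41 - 7) - 6 = -48 - 6 = -54)
(3047/1635 + 2746) + S = (3047/1635 + 2746) - 54 = 4492757/1635 - 54 = 4404467/1635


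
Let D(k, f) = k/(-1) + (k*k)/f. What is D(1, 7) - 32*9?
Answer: -2022/7 ≈ -288.86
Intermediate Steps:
D(k, f) = -k + k²/f (D(k, f) = k*(-1) + k²/f = -k + k²/f)
D(1, 7) - 32*9 = 1*(1 - 1*7)/7 - 32*9 = 1*(⅐)*(1 - 7) - 288 = 1*(⅐)*(-6) - 288 = -6/7 - 288 = -2022/7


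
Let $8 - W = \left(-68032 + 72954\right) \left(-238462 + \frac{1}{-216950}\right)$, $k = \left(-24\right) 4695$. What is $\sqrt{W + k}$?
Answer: $\frac{\sqrt{552380587568126579}}{21695} \approx 34258.0$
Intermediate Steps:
$k = -112680$
$W = \frac{127318189215161}{108475}$ ($W = 8 - \left(-68032 + 72954\right) \left(-238462 + \frac{1}{-216950}\right) = 8 - 4922 \left(-238462 - \frac{1}{216950}\right) = 8 - 4922 \left(- \frac{51734330901}{216950}\right) = 8 - - \frac{127318188347361}{108475} = 8 + \frac{127318188347361}{108475} = \frac{127318189215161}{108475} \approx 1.1737 \cdot 10^{9}$)
$\sqrt{W + k} = \sqrt{\frac{127318189215161}{108475} - 112680} = \sqrt{\frac{127305966252161}{108475}} = \frac{\sqrt{552380587568126579}}{21695}$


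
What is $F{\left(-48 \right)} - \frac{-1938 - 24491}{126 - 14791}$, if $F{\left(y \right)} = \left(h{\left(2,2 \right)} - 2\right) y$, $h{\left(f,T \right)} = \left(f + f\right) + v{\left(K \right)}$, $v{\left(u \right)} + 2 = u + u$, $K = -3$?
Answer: $\frac{4197091}{14665} \approx 286.2$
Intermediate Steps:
$v{\left(u \right)} = -2 + 2 u$ ($v{\left(u \right)} = -2 + \left(u + u\right) = -2 + 2 u$)
$h{\left(f,T \right)} = -8 + 2 f$ ($h{\left(f,T \right)} = \left(f + f\right) + \left(-2 + 2 \left(-3\right)\right) = 2 f - 8 = -8 + 2 f$)
$F{\left(y \right)} = - 6 y$ ($F{\left(y \right)} = \left(\left(-8 + 2 \cdot 2\right) - 2\right) y = \left(\left(-8 + 4\right) - 2\right) y = \left(-4 - 2\right) y = - 6 y$)
$F{\left(-48 \right)} - \frac{-1938 - 24491}{126 - 14791} = \left(-6\right) \left(-48\right) - \frac{-1938 - 24491}{126 - 14791} = 288 - - \frac{26429}{-14665} = 288 - \left(-26429\right) \left(- \frac{1}{14665}\right) = 288 - \frac{26429}{14665} = \frac{4197091}{14665}$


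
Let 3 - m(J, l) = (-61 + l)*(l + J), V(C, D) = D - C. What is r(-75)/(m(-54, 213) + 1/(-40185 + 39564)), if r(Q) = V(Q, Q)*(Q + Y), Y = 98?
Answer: 0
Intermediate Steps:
m(J, l) = 3 - (-61 + l)*(J + l) (m(J, l) = 3 - (-61 + l)*(l + J) = 3 - (-61 + l)*(J + l))
r(Q) = 0 (r(Q) = (Q - Q)*(Q + 98) = 0*(98 + Q) = 0)
r(-75)/(m(-54, 213) + 1/(-40185 + 39564)) = 0/((3 - 1*213² + 61*(-54) + 61*213 - 1*(-54)*213) + 1/(-40185 + 39564)) = 0/((3 - 1*45369 - 3294 + 12993 + 11502) + 1/(-621)) = 0/((3 - 45369 - 3294 + 12993 + 11502) - 1/621) = 0/(-24165 - 1/621) = 0/(-15006466/621) = 0*(-621/15006466) = 0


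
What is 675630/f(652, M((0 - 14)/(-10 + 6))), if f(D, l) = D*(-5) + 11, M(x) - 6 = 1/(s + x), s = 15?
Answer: -75070/361 ≈ -207.95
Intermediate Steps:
M(x) = 6 + 1/(15 + x)
f(D, l) = 11 - 5*D (f(D, l) = -5*D + 11 = 11 - 5*D)
675630/f(652, M((0 - 14)/(-10 + 6))) = 675630/(11 - 5*652) = 675630/(11 - 3260) = 675630/(-3249) = 675630*(-1/3249) = -75070/361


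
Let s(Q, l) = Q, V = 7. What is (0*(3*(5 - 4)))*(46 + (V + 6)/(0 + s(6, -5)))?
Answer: 0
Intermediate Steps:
(0*(3*(5 - 4)))*(46 + (V + 6)/(0 + s(6, -5))) = (0*(3*(5 - 4)))*(46 + (7 + 6)/(0 + 6)) = (0*(3*1))*(46 + 13/6) = (0*3)*(46 + 13*(⅙)) = 0*(46 + 13/6) = 0*(289/6) = 0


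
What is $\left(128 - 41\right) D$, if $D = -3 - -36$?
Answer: $2871$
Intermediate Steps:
$D = 33$ ($D = -3 + 36 = 33$)
$\left(128 - 41\right) D = \left(128 - 41\right) 33 = 87 \cdot 33 = 2871$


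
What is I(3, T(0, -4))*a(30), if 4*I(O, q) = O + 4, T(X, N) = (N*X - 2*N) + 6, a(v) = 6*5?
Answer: 105/2 ≈ 52.500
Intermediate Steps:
a(v) = 30
T(X, N) = 6 - 2*N + N*X (T(X, N) = (-2*N + N*X) + 6 = 6 - 2*N + N*X)
I(O, q) = 1 + O/4 (I(O, q) = (O + 4)/4 = (4 + O)/4 = 1 + O/4)
I(3, T(0, -4))*a(30) = (1 + (1/4)*3)*30 = (1 + 3/4)*30 = (7/4)*30 = 105/2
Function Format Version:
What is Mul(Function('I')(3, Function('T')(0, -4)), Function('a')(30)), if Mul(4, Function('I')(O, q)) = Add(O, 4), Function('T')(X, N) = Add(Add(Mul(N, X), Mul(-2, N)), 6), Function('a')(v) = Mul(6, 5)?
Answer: Rational(105, 2) ≈ 52.500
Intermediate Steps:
Function('a')(v) = 30
Function('T')(X, N) = Add(6, Mul(-2, N), Mul(N, X)) (Function('T')(X, N) = Add(Add(Mul(-2, N), Mul(N, X)), 6) = Add(6, Mul(-2, N), Mul(N, X)))
Function('I')(O, q) = Add(1, Mul(Rational(1, 4), O)) (Function('I')(O, q) = Mul(Rational(1, 4), Add(O, 4)) = Mul(Rational(1, 4), Add(4, O)) = Add(1, Mul(Rational(1, 4), O)))
Mul(Function('I')(3, Function('T')(0, -4)), Function('a')(30)) = Mul(Add(1, Mul(Rational(1, 4), 3)), 30) = Mul(Add(1, Rational(3, 4)), 30) = Mul(Rational(7, 4), 30) = Rational(105, 2)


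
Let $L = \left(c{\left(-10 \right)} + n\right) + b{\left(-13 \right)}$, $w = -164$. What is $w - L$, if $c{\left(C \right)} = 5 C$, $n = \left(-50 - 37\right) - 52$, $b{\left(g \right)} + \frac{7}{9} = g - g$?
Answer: $\frac{232}{9} \approx 25.778$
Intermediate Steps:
$b{\left(g \right)} = - \frac{7}{9}$ ($b{\left(g \right)} = - \frac{7}{9} + \left(g - g\right) = - \frac{7}{9} + 0 = - \frac{7}{9}$)
$n = -139$ ($n = -87 - 52 = -139$)
$L = - \frac{1708}{9}$ ($L = \left(5 \left(-10\right) - 139\right) - \frac{7}{9} = \left(-50 - 139\right) - \frac{7}{9} = -189 - \frac{7}{9} = - \frac{1708}{9} \approx -189.78$)
$w - L = -164 - - \frac{1708}{9} = -164 + \frac{1708}{9} = \frac{232}{9}$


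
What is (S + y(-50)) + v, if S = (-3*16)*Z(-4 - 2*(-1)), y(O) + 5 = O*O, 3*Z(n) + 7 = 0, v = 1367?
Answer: 3974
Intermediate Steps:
Z(n) = -7/3 (Z(n) = -7/3 + (⅓)*0 = -7/3 + 0 = -7/3)
y(O) = -5 + O² (y(O) = -5 + O*O = -5 + O²)
S = 112 (S = -3*16*(-7/3) = -48*(-7/3) = 112)
(S + y(-50)) + v = (112 + (-5 + (-50)²)) + 1367 = (112 + (-5 + 2500)) + 1367 = (112 + 2495) + 1367 = 2607 + 1367 = 3974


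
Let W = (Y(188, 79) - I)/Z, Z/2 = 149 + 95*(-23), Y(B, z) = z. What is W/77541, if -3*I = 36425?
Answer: -18331/473620428 ≈ -3.8704e-5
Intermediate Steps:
I = -36425/3 (I = -1/3*36425 = -36425/3 ≈ -12142.)
Z = -4072 (Z = 2*(149 + 95*(-23)) = 2*(149 - 2185) = 2*(-2036) = -4072)
W = -18331/6108 (W = (79 - 1*(-36425/3))/(-4072) = (79 + 36425/3)*(-1/4072) = (36662/3)*(-1/4072) = -18331/6108 ≈ -3.0011)
W/77541 = -18331/6108/77541 = -18331/6108*1/77541 = -18331/473620428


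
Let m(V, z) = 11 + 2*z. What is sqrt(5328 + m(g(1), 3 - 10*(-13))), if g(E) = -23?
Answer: sqrt(5605) ≈ 74.867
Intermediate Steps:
sqrt(5328 + m(g(1), 3 - 10*(-13))) = sqrt(5328 + (11 + 2*(3 - 10*(-13)))) = sqrt(5328 + (11 + 2*(3 + 130))) = sqrt(5328 + (11 + 2*133)) = sqrt(5328 + (11 + 266)) = sqrt(5328 + 277) = sqrt(5605)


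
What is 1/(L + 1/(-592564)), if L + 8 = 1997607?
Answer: 592564/1183705253835 ≈ 5.0060e-7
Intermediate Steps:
L = 1997599 (L = -8 + 1997607 = 1997599)
1/(L + 1/(-592564)) = 1/(1997599 + 1/(-592564)) = 1/(1997599 - 1/592564) = 1/(1183705253835/592564) = 592564/1183705253835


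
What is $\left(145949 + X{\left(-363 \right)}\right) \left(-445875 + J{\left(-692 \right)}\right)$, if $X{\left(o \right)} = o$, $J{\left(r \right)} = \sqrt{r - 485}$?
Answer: $-64913157750 + 145586 i \sqrt{1177} \approx -6.4913 \cdot 10^{10} + 4.9947 \cdot 10^{6} i$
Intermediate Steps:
$J{\left(r \right)} = \sqrt{-485 + r}$
$\left(145949 + X{\left(-363 \right)}\right) \left(-445875 + J{\left(-692 \right)}\right) = \left(145949 - 363\right) \left(-445875 + \sqrt{-485 - 692}\right) = 145586 \left(-445875 + \sqrt{-1177}\right) = 145586 \left(-445875 + i \sqrt{1177}\right) = -64913157750 + 145586 i \sqrt{1177}$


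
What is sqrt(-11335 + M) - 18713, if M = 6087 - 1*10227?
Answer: -18713 + 5*I*sqrt(619) ≈ -18713.0 + 124.4*I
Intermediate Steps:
M = -4140 (M = 6087 - 10227 = -4140)
sqrt(-11335 + M) - 18713 = sqrt(-11335 - 4140) - 18713 = sqrt(-15475) - 18713 = 5*I*sqrt(619) - 18713 = -18713 + 5*I*sqrt(619)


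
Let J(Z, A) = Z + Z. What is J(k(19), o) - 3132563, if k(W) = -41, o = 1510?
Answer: -3132645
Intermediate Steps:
J(Z, A) = 2*Z
J(k(19), o) - 3132563 = 2*(-41) - 3132563 = -82 - 3132563 = -3132645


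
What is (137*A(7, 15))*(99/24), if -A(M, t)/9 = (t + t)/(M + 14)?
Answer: -203445/28 ≈ -7265.9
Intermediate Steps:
A(M, t) = -18*t/(14 + M) (A(M, t) = -9*(t + t)/(M + 14) = -9*2*t/(14 + M) = -18*t/(14 + M))
(137*A(7, 15))*(99/24) = (137*(-18*15/(14 + 7)))*(99/24) = (137*(-18*15/21))*(99*(1/24)) = (137*(-18*15*1/21))*(33/8) = (137*(-90/7))*(33/8) = -12330/7*33/8 = -203445/28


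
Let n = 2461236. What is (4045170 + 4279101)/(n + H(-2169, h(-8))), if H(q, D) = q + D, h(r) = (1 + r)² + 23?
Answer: 67677/19993 ≈ 3.3850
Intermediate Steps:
h(r) = 23 + (1 + r)²
H(q, D) = D + q
(4045170 + 4279101)/(n + H(-2169, h(-8))) = (4045170 + 4279101)/(2461236 + ((23 + (1 - 8)²) - 2169)) = 8324271/(2461236 + ((23 + (-7)²) - 2169)) = 8324271/(2461236 + ((23 + 49) - 2169)) = 8324271/(2461236 + (72 - 2169)) = 8324271/(2461236 - 2097) = 8324271/2459139 = 8324271*(1/2459139) = 67677/19993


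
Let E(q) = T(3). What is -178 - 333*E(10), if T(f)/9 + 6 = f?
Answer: 8813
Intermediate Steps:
T(f) = -54 + 9*f
E(q) = -27 (E(q) = -54 + 9*3 = -54 + 27 = -27)
-178 - 333*E(10) = -178 - 333*(-27) = -178 + 8991 = 8813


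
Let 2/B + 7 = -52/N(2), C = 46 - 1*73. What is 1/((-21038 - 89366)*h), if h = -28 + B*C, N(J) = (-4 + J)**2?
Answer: 5/13966106 ≈ 3.5801e-7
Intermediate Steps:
C = -27 (C = 46 - 73 = -27)
B = -1/10 (B = 2/(-7 - 52/(-4 + 2)**2) = 2/(-7 - 52/((-2)**2)) = 2/(-7 - 52/4) = 2/(-7 - 52*1/4) = 2/(-7 - 13) = 2/(-20) = 2*(-1/20) = -1/10 ≈ -0.10000)
h = -253/10 (h = -28 - 1/10*(-27) = -28 + 27/10 = -253/10 ≈ -25.300)
1/((-21038 - 89366)*h) = 1/((-21038 - 89366)*(-253/10)) = -10/253/(-110404) = -1/110404*(-10/253) = 5/13966106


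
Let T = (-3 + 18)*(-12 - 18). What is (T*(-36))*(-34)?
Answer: -550800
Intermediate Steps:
T = -450 (T = 15*(-30) = -450)
(T*(-36))*(-34) = -450*(-36)*(-34) = 16200*(-34) = -550800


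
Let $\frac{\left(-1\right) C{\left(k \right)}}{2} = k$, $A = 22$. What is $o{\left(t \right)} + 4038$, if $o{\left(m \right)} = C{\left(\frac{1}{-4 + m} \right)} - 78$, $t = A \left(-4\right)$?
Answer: $\frac{182161}{46} \approx 3960.0$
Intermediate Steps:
$C{\left(k \right)} = - 2 k$
$t = -88$ ($t = 22 \left(-4\right) = -88$)
$o{\left(m \right)} = -78 - \frac{2}{-4 + m}$ ($o{\left(m \right)} = - \frac{2}{-4 + m} - 78 = -78 - \frac{2}{-4 + m}$)
$o{\left(t \right)} + 4038 = \frac{2 \left(155 - -3432\right)}{-4 - 88} + 4038 = \frac{2 \left(155 + 3432\right)}{-92} + 4038 = 2 \left(- \frac{1}{92}\right) 3587 + 4038 = - \frac{3587}{46} + 4038 = \frac{182161}{46}$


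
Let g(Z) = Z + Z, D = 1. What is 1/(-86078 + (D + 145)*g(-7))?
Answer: -1/88122 ≈ -1.1348e-5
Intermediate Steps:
g(Z) = 2*Z
1/(-86078 + (D + 145)*g(-7)) = 1/(-86078 + (1 + 145)*(2*(-7))) = 1/(-86078 + 146*(-14)) = 1/(-86078 - 2044) = 1/(-88122) = -1/88122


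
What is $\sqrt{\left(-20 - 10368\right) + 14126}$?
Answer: $\sqrt{3738} \approx 61.139$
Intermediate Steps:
$\sqrt{\left(-20 - 10368\right) + 14126} = \sqrt{-10388 + 14126} = \sqrt{3738}$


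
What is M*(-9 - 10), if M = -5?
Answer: 95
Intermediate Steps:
M*(-9 - 10) = -5*(-9 - 10) = -5*(-19) = 95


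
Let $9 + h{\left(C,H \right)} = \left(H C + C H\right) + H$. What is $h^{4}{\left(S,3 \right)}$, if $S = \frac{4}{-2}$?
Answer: $104976$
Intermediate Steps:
$S = -2$ ($S = 4 \left(- \frac{1}{2}\right) = -2$)
$h{\left(C,H \right)} = -9 + H + 2 C H$ ($h{\left(C,H \right)} = -9 + \left(\left(H C + C H\right) + H\right) = -9 + \left(\left(C H + C H\right) + H\right) = -9 + \left(2 C H + H\right) = -9 + \left(H + 2 C H\right) = -9 + H + 2 C H$)
$h^{4}{\left(S,3 \right)} = \left(-9 + 3 + 2 \left(-2\right) 3\right)^{4} = \left(-9 + 3 - 12\right)^{4} = \left(-18\right)^{4} = 104976$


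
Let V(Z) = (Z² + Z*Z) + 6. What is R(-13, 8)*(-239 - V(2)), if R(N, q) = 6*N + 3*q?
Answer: 13662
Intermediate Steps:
R(N, q) = 3*q + 6*N
V(Z) = 6 + 2*Z² (V(Z) = (Z² + Z²) + 6 = 2*Z² + 6 = 6 + 2*Z²)
R(-13, 8)*(-239 - V(2)) = (3*8 + 6*(-13))*(-239 - (6 + 2*2²)) = (24 - 78)*(-239 - (6 + 2*4)) = -54*(-239 - (6 + 8)) = -54*(-239 - 1*14) = -54*(-239 - 14) = -54*(-253) = 13662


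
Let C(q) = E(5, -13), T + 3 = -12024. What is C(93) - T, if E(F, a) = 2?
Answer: 12029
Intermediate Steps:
T = -12027 (T = -3 - 12024 = -12027)
C(q) = 2
C(93) - T = 2 - 1*(-12027) = 2 + 12027 = 12029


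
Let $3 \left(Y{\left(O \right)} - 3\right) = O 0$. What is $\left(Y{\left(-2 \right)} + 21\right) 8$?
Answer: $192$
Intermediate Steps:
$Y{\left(O \right)} = 3$ ($Y{\left(O \right)} = 3 + \frac{O 0}{3} = 3 + \frac{1}{3} \cdot 0 = 3 + 0 = 3$)
$\left(Y{\left(-2 \right)} + 21\right) 8 = \left(3 + 21\right) 8 = 24 \cdot 8 = 192$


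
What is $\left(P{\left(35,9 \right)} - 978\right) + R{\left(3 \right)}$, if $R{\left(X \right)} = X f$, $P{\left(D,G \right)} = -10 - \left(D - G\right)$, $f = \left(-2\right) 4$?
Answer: $-1038$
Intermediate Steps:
$f = -8$
$P{\left(D,G \right)} = -10 + G - D$ ($P{\left(D,G \right)} = -10 - \left(D - G\right) = -10 + G - D$)
$R{\left(X \right)} = - 8 X$ ($R{\left(X \right)} = X \left(-8\right) = - 8 X$)
$\left(P{\left(35,9 \right)} - 978\right) + R{\left(3 \right)} = \left(\left(-10 + 9 - 35\right) - 978\right) - 24 = \left(-36 - 978\right) - 24 = -1014 - 24 = -1038$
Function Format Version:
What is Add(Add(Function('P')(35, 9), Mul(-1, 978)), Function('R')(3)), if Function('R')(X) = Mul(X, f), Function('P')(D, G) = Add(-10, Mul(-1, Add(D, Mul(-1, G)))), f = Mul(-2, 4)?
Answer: -1038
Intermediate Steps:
f = -8
Function('P')(D, G) = Add(-10, G, Mul(-1, D)) (Function('P')(D, G) = Add(-10, Add(G, Mul(-1, D))) = Add(-10, G, Mul(-1, D)))
Function('R')(X) = Mul(-8, X) (Function('R')(X) = Mul(X, -8) = Mul(-8, X))
Add(Add(Function('P')(35, 9), Mul(-1, 978)), Function('R')(3)) = Add(Add(Add(-10, 9, Mul(-1, 35)), Mul(-1, 978)), Mul(-8, 3)) = Add(Add(Add(-10, 9, -35), -978), -24) = Add(Add(-36, -978), -24) = Add(-1014, -24) = -1038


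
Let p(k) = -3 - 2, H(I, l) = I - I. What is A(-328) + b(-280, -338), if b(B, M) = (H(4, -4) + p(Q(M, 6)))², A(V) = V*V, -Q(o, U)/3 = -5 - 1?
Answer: 107609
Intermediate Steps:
Q(o, U) = 18 (Q(o, U) = -3*(-5 - 1) = -3*(-6) = 18)
H(I, l) = 0
p(k) = -5
A(V) = V²
b(B, M) = 25 (b(B, M) = (0 - 5)² = (-5)² = 25)
A(-328) + b(-280, -338) = (-328)² + 25 = 107584 + 25 = 107609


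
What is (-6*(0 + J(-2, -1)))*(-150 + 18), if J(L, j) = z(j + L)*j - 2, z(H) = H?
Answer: 792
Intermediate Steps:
J(L, j) = -2 + j*(L + j) (J(L, j) = (j + L)*j - 2 = (L + j)*j - 2 = j*(L + j) - 2 = -2 + j*(L + j))
(-6*(0 + J(-2, -1)))*(-150 + 18) = (-6*(0 + (-2 - (-2 - 1))))*(-150 + 18) = -6*(0 + (-2 - 1*(-3)))*(-132) = -6*(0 + (-2 + 3))*(-132) = -6*(0 + 1)*(-132) = -6*1*(-132) = -6*(-132) = 792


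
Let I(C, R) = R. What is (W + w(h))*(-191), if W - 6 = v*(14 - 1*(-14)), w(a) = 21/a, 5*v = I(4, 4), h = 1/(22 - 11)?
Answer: -247727/5 ≈ -49545.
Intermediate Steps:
h = 1/11 ≈ 0.090909
v = ⅘ (v = (⅕)*4 = ⅘ ≈ 0.80000)
W = 142/5 (W = 6 + 4*(14 - 1*(-14))/5 = 6 + 4*(14 + 14)/5 = 6 + (⅘)*28 = 6 + 112/5 = 142/5 ≈ 28.400)
(W + w(h))*(-191) = (142/5 + 21/(1/11))*(-191) = (142/5 + 21*11)*(-191) = (142/5 + 231)*(-191) = (1297/5)*(-191) = -247727/5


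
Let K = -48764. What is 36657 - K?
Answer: 85421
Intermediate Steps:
36657 - K = 36657 - 1*(-48764) = 36657 + 48764 = 85421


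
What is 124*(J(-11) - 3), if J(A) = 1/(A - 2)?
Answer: -4960/13 ≈ -381.54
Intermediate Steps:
J(A) = 1/(-2 + A)
124*(J(-11) - 3) = 124*(1/(-2 - 11) - 3) = 124*(1/(-13) - 3) = 124*(-1/13 - 3) = 124*(-40/13) = -4960/13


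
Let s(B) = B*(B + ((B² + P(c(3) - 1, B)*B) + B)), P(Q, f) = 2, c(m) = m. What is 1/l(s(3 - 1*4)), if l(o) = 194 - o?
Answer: 1/191 ≈ 0.0052356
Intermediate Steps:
s(B) = B*(B² + 4*B) (s(B) = B*(B + ((B² + 2*B) + B)) = B*(B + (B² + 3*B)) = B*(B² + 4*B))
1/l(s(3 - 1*4)) = 1/(194 - (3 - 1*4)²*(4 + (3 - 1*4))) = 1/(194 - (3 - 4)²*(4 + (3 - 4))) = 1/(194 - (-1)²*(4 - 1)) = 1/(194 - 3) = 1/191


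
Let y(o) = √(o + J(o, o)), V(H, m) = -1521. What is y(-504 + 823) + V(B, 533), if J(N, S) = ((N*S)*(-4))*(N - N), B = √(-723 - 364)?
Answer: -1521 + √319 ≈ -1503.1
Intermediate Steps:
B = I*√1087 (B = √(-1087) = I*√1087 ≈ 32.97*I)
J(N, S) = 0 (J(N, S) = -4*N*S*0 = 0)
y(o) = √o (y(o) = √(o + 0) = √o)
y(-504 + 823) + V(B, 533) = √(-504 + 823) - 1521 = √319 - 1521 = -1521 + √319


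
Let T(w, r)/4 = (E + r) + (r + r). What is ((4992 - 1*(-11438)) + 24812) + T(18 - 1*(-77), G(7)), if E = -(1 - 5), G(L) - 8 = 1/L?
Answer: 289490/7 ≈ 41356.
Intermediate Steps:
G(L) = 8 + 1/L
E = 4 (E = -1*(-4) = 4)
T(w, r) = 16 + 12*r (T(w, r) = 4*((4 + r) + (r + r)) = 4*((4 + r) + 2*r) = 4*(4 + 3*r) = 16 + 12*r)
((4992 - 1*(-11438)) + 24812) + T(18 - 1*(-77), G(7)) = ((4992 - 1*(-11438)) + 24812) + (16 + 12*(8 + 1/7)) = ((4992 + 11438) + 24812) + (16 + 12*(8 + ⅐)) = (16430 + 24812) + (16 + 12*(57/7)) = 41242 + (16 + 684/7) = 41242 + 796/7 = 289490/7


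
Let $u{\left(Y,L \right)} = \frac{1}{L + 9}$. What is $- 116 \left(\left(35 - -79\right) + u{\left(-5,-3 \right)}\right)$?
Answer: $- \frac{39730}{3} \approx -13243.0$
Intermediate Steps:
$u{\left(Y,L \right)} = \frac{1}{9 + L}$
$- 116 \left(\left(35 - -79\right) + u{\left(-5,-3 \right)}\right) = - 116 \left(\left(35 - -79\right) + \frac{1}{9 - 3}\right) = - 116 \left(\left(35 + 79\right) + \frac{1}{6}\right) = - 116 \left(114 + \frac{1}{6}\right) = \left(-116\right) \frac{685}{6} = - \frac{39730}{3}$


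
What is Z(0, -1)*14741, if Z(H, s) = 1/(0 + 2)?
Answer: 14741/2 ≈ 7370.5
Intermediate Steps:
Z(H, s) = ½ (Z(H, s) = 1/2 = ½)
Z(0, -1)*14741 = (½)*14741 = 14741/2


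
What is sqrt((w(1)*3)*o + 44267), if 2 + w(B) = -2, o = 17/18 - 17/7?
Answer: sqrt(19529601)/21 ≈ 210.44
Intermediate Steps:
o = -187/126 (o = 17*(1/18) - 17*1/7 = 17/18 - 17/7 = -187/126 ≈ -1.4841)
w(B) = -4 (w(B) = -2 - 2 = -4)
sqrt((w(1)*3)*o + 44267) = sqrt(-4*3*(-187/126) + 44267) = sqrt(-12*(-187/126) + 44267) = sqrt(374/21 + 44267) = sqrt(929981/21) = sqrt(19529601)/21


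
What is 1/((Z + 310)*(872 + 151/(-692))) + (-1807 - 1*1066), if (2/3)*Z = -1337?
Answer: -5877292490023/2045698743 ≈ -2873.0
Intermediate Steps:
Z = -4011/2 (Z = (3/2)*(-1337) = -4011/2 ≈ -2005.5)
1/((Z + 310)*(872 + 151/(-692))) + (-1807 - 1*1066) = 1/((-4011/2 + 310)*(872 + 151/(-692))) + (-1807 - 1*1066) = 1/(-3391*(872 + 151*(-1/692))/2) + (-1807 - 1066) = 1/(-3391*(872 - 151/692)/2) - 2873 = 1/(-3391/2*603273/692) - 2873 = 1/(-2045698743/1384) - 2873 = -1384/2045698743 - 2873 = -5877292490023/2045698743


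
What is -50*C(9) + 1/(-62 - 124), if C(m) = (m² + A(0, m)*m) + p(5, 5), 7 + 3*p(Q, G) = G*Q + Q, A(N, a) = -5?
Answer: -135367/62 ≈ -2183.3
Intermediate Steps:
p(Q, G) = -7/3 + Q/3 + G*Q/3 (p(Q, G) = -7/3 + (G*Q + Q)/3 = -7/3 + (Q + G*Q)/3 = -7/3 + (Q/3 + G*Q/3) = -7/3 + Q/3 + G*Q/3)
C(m) = 23/3 + m² - 5*m (C(m) = (m² - 5*m) + (-7/3 + (⅓)*5 + (⅓)*5*5) = (m² - 5*m) + (-7/3 + 5/3 + 25/3) = (m² - 5*m) + 23/3 = 23/3 + m² - 5*m)
-50*C(9) + 1/(-62 - 124) = -50*(23/3 + 9² - 5*9) + 1/(-62 - 124) = -50*(23/3 + 81 - 45) + 1/(-186) = -50*131/3 - 1/186 = -6550/3 - 1/186 = -135367/62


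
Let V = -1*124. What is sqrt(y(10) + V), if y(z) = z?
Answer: I*sqrt(114) ≈ 10.677*I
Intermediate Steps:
V = -124
sqrt(y(10) + V) = sqrt(10 - 124) = sqrt(-114) = I*sqrt(114)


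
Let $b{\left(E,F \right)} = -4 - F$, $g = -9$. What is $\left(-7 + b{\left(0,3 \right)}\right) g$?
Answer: $126$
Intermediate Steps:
$\left(-7 + b{\left(0,3 \right)}\right) g = \left(-7 - 7\right) \left(-9\right) = \left(-14\right) \left(-9\right) = 126$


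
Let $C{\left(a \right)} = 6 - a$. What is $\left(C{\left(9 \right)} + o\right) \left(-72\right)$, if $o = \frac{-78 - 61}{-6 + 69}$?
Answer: $\frac{2624}{7} \approx 374.86$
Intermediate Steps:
$o = - \frac{139}{63} \approx -2.2063$
$\left(C{\left(9 \right)} + o\right) \left(-72\right) = \left(\left(6 - 9\right) - \frac{139}{63}\right) \left(-72\right) = \left(-3 - \frac{139}{63}\right) \left(-72\right) = \left(- \frac{328}{63}\right) \left(-72\right) = \frac{2624}{7}$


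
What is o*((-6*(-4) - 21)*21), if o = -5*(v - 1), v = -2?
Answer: 945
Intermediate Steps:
o = 15 (o = -5*(-2 - 1) = -5*(-3) = 15)
o*((-6*(-4) - 21)*21) = 15*((-6*(-4) - 21)*21) = 15*((24 - 21)*21) = 15*(3*21) = 15*63 = 945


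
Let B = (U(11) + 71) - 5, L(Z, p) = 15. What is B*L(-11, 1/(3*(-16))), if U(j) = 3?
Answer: 1035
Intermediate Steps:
B = 69 (B = (3 + 71) - 5 = 74 - 5 = 69)
B*L(-11, 1/(3*(-16))) = 69*15 = 1035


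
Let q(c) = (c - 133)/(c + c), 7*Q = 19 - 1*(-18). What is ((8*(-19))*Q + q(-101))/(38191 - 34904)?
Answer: -567205/2323909 ≈ -0.24407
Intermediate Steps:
Q = 37/7 (Q = (19 - 1*(-18))/7 = (19 + 18)/7 = (⅐)*37 = 37/7 ≈ 5.2857)
q(c) = (-133 + c)/(2*c) (q(c) = (-133 + c)/((2*c)) = (-133 + c)*(1/(2*c)) = (-133 + c)/(2*c))
((8*(-19))*Q + q(-101))/(38191 - 34904) = ((8*(-19))*(37/7) + (½)*(-133 - 101)/(-101))/(38191 - 34904) = (-152*37/7 + (½)*(-1/101)*(-234))/3287 = (-5624/7 + 117/101)*(1/3287) = -567205/707*1/3287 = -567205/2323909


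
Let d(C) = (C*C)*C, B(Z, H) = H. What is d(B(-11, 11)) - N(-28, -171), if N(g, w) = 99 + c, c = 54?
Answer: 1178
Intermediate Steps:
N(g, w) = 153 (N(g, w) = 99 + 54 = 153)
d(C) = C³ (d(C) = C²*C = C³)
d(B(-11, 11)) - N(-28, -171) = 11³ - 1*153 = 1331 - 153 = 1178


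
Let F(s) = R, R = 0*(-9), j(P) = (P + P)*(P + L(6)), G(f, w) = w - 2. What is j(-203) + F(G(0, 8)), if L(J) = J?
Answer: 79982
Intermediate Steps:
G(f, w) = -2 + w
j(P) = 2*P*(6 + P) (j(P) = (P + P)*(P + 6) = (2*P)*(6 + P) = 2*P*(6 + P))
R = 0
F(s) = 0
j(-203) + F(G(0, 8)) = 2*(-203)*(6 - 203) + 0 = 2*(-203)*(-197) + 0 = 79982 + 0 = 79982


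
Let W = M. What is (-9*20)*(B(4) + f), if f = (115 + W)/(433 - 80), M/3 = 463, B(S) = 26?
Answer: -1922760/353 ≈ -5446.9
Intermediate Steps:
M = 1389 (M = 3*463 = 1389)
W = 1389
f = 1504/353 (f = (115 + 1389)/(433 - 80) = 1504/353 ≈ 4.2606)
(-9*20)*(B(4) + f) = (-9*20)*(26 + 1504/353) = -180*10682/353 = -1922760/353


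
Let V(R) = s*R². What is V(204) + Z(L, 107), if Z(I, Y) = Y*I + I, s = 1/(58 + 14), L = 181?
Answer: 20126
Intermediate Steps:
s = 1/72 ≈ 0.013889
Z(I, Y) = I + I*Y (Z(I, Y) = I*Y + I = I + I*Y)
V(R) = R²/72
V(204) + Z(L, 107) = (1/72)*204² + 181*(1 + 107) = (1/72)*41616 + 181*108 = 578 + 19548 = 20126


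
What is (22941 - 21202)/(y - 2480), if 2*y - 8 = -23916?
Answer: -1739/14434 ≈ -0.12048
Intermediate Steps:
y = -11954 (y = 4 + (1/2)*(-23916) = 4 - 11958 = -11954)
(22941 - 21202)/(y - 2480) = (22941 - 21202)/(-11954 - 2480) = 1739/(-14434) = 1739*(-1/14434) = -1739/14434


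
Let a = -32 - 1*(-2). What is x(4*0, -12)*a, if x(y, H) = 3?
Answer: -90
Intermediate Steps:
a = -30 (a = -32 + 2 = -30)
x(4*0, -12)*a = 3*(-30) = -90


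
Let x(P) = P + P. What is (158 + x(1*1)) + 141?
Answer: 301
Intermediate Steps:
x(P) = 2*P
(158 + x(1*1)) + 141 = (158 + 2*(1*1)) + 141 = (158 + 2*1) + 141 = (158 + 2) + 141 = 160 + 141 = 301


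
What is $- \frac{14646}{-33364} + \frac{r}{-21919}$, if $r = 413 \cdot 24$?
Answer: $- \frac{4839147}{365652758} \approx -0.013234$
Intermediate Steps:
$r = 9912$
$- \frac{14646}{-33364} + \frac{r}{-21919} = - \frac{14646}{-33364} + \frac{9912}{-21919} = \left(-14646\right) \left(- \frac{1}{33364}\right) + 9912 \left(- \frac{1}{21919}\right) = \frac{7323}{16682} - \frac{9912}{21919} = - \frac{4839147}{365652758}$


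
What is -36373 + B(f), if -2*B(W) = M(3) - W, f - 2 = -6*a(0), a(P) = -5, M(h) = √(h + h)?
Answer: -36357 - √6/2 ≈ -36358.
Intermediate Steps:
M(h) = √2*√h (M(h) = √(2*h) = √2*√h)
f = 32 (f = 2 - 6*(-5) = 2 + 30 = 32)
B(W) = W/2 - √6/2 (B(W) = -(√2*√3 - W)/2 = -(√6 - W)/2 = W/2 - √6/2)
-36373 + B(f) = -36373 + ((½)*32 - √6/2) = -36373 + (16 - √6/2) = -36357 - √6/2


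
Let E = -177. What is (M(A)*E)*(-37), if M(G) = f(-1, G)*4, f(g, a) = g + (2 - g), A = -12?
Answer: 52392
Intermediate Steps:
f(g, a) = 2
M(G) = 8 (M(G) = 2*4 = 8)
(M(A)*E)*(-37) = (8*(-177))*(-37) = -1416*(-37) = 52392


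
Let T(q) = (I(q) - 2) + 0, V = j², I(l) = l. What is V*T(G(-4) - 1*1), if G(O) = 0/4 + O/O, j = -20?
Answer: -800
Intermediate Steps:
G(O) = 1 (G(O) = 0*(¼) + 1 = 0 + 1 = 1)
V = 400 (V = (-20)² = 400)
T(q) = -2 + q (T(q) = (q - 2) + 0 = (-2 + q) + 0 = -2 + q)
V*T(G(-4) - 1*1) = 400*(-2 + (1 - 1*1)) = 400*(-2 + (1 - 1)) = 400*(-2 + 0) = 400*(-2) = -800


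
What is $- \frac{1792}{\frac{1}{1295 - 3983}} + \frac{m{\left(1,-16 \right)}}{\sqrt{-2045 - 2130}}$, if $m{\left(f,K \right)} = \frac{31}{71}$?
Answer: $4816896 - \frac{31 i \sqrt{167}}{59285} \approx 4.8169 \cdot 10^{6} - 0.0067573 i$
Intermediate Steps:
$m{\left(f,K \right)} = \frac{31}{71}$ ($m{\left(f,K \right)} = 31 \cdot \frac{1}{71} = \frac{31}{71}$)
$- \frac{1792}{\frac{1}{1295 - 3983}} + \frac{m{\left(1,-16 \right)}}{\sqrt{-2045 - 2130}} = - \frac{1792}{\frac{1}{1295 - 3983}} + \frac{31}{71 \sqrt{-2045 - 2130}} = - \frac{1792}{\frac{1}{-2688}} + \frac{31}{71 \sqrt{-4175}} = - \frac{1792}{- \frac{1}{2688}} + \frac{31}{71 \cdot 5 i \sqrt{167}} = \left(-1792\right) \left(-2688\right) + \frac{31 \left(- \frac{i \sqrt{167}}{835}\right)}{71} = 4816896 - \frac{31 i \sqrt{167}}{59285}$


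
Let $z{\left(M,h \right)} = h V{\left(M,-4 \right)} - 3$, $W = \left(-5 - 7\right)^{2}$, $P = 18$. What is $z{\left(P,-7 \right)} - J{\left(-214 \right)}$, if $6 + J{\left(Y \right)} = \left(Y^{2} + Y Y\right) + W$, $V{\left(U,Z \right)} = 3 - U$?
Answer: $-91628$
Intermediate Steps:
$W = 144$ ($W = \left(-12\right)^{2} = 144$)
$z{\left(M,h \right)} = -3 + h \left(3 - M\right)$ ($z{\left(M,h \right)} = h \left(3 - M\right) - 3 = -3 + h \left(3 - M\right)$)
$J{\left(Y \right)} = 138 + 2 Y^{2}$ ($J{\left(Y \right)} = -6 + \left(\left(Y^{2} + Y Y\right) + 144\right) = -6 + \left(\left(Y^{2} + Y^{2}\right) + 144\right) = -6 + \left(2 Y^{2} + 144\right) = -6 + \left(144 + 2 Y^{2}\right) = 138 + 2 Y^{2}$)
$z{\left(P,-7 \right)} - J{\left(-214 \right)} = \left(-3 - - 7 \left(-3 + 18\right)\right) - \left(138 + 2 \left(-214\right)^{2}\right) = \left(-3 - \left(-7\right) 15\right) - \left(138 + 2 \cdot 45796\right) = \left(-3 + 105\right) - \left(138 + 91592\right) = 102 - 91730 = -91628$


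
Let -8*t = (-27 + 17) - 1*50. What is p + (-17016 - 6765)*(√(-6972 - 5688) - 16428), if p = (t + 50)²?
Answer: 1562710297/4 - 47562*I*√3165 ≈ 3.9068e+8 - 2.6758e+6*I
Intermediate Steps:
t = 15/2 (t = -((-27 + 17) - 1*50)/8 = -(-10 - 50)/8 = -⅛*(-60) = 15/2 ≈ 7.5000)
p = 13225/4 (p = (15/2 + 50)² = (115/2)² = 13225/4 ≈ 3306.3)
p + (-17016 - 6765)*(√(-6972 - 5688) - 16428) = 13225/4 + (-17016 - 6765)*(√(-6972 - 5688) - 16428) = 13225/4 - 23781*(√(-12660) - 16428) = 13225/4 - 23781*(2*I*√3165 - 16428) = 13225/4 - 23781*(-16428 + 2*I*√3165) = 13225/4 + (390674268 - 47562*I*√3165) = 1562710297/4 - 47562*I*√3165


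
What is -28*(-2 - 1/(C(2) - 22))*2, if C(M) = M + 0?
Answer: 546/5 ≈ 109.20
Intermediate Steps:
C(M) = M
-28*(-2 - 1/(C(2) - 22))*2 = -28*(-2 - 1/(2 - 22))*2 = -28*(-2 - 1/(-20))*2 = -28*(-2 - 1*(-1/20))*2 = -28*(-2 + 1/20)*2 = -28*(-39/20)*2 = (273/5)*2 = 546/5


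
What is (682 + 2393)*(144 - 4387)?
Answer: -13047225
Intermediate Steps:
(682 + 2393)*(144 - 4387) = 3075*(-4243) = -13047225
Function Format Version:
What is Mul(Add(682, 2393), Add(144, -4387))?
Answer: -13047225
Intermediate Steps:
Mul(Add(682, 2393), Add(144, -4387)) = Mul(3075, -4243) = -13047225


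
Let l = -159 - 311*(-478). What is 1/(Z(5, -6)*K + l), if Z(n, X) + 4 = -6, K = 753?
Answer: 1/140969 ≈ 7.0938e-6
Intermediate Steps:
Z(n, X) = -10 (Z(n, X) = -4 - 6 = -10)
l = 148499 (l = -159 + 148658 = 148499)
1/(Z(5, -6)*K + l) = 1/(-10*753 + 148499) = 1/(-7530 + 148499) = 1/140969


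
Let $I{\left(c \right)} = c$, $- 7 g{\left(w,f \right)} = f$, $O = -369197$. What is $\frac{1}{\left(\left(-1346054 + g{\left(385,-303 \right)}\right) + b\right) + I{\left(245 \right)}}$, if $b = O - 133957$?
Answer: $- \frac{7}{12942438} \approx -5.4086 \cdot 10^{-7}$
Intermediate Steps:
$g{\left(w,f \right)} = - \frac{f}{7}$
$b = -503154$ ($b = -369197 - 133957 = -503154$)
$\frac{1}{\left(\left(-1346054 + g{\left(385,-303 \right)}\right) + b\right) + I{\left(245 \right)}} = \frac{1}{\left(\left(-1346054 - - \frac{303}{7}\right) - 503154\right) + 245} = \frac{1}{\left(\left(-1346054 + \frac{303}{7}\right) - 503154\right) + 245} = \frac{1}{\left(- \frac{9422075}{7} - 503154\right) + 245} = \frac{1}{- \frac{12944153}{7} + 245} = \frac{1}{- \frac{12942438}{7}} = - \frac{7}{12942438}$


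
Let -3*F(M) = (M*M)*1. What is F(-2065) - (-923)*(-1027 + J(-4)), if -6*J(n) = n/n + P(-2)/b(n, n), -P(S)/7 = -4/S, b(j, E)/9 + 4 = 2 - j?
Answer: -63972815/27 ≈ -2.3694e+6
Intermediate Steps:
b(j, E) = -18 - 9*j (b(j, E) = -36 + 9*(2 - j) = -36 + (18 - 9*j) = -18 - 9*j)
P(S) = 28/S (P(S) = -(-28)/S = 28/S)
F(M) = -M²/3 (F(M) = -M*M/3 = -M²/3)
J(n) = -⅙ + 7/(3*(-18 - 9*n)) (J(n) = -(n/n + (28/(-2))/(-18 - 9*n))/6 = -(1 + (28*(-½))/(-18 - 9*n))/6 = -(1 - 14/(-18 - 9*n))/6 = -⅙ + 7/(3*(-18 - 9*n)))
F(-2065) - (-923)*(-1027 + J(-4)) = -⅓*(-2065)² - (-923)*(-1027 + (-32 - 9*(-4))/(54*(2 - 4))) = -⅓*4264225 - (-923)*(-1027 + (1/54)*(-32 + 36)/(-2)) = -4264225/3 - (-923)*(-1027 + (1/54)*(-½)*4) = -4264225/3 - (-923)*(-1027 - 1/27) = -4264225/3 - (-923)*(-27730)/27 = -4264225/3 - 1*25594790/27 = -4264225/3 - 25594790/27 = -63972815/27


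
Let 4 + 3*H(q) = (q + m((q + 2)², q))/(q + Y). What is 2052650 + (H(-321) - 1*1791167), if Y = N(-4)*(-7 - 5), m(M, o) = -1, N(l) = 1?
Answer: 261220507/999 ≈ 2.6148e+5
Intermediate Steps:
Y = -12 (Y = 1*(-7 - 5) = 1*(-12) = -12)
H(q) = -4/3 + (-1 + q)/(3*(-12 + q)) (H(q) = -4/3 + ((q - 1)/(q - 12))/3 = -4/3 + ((-1 + q)/(-12 + q))/3 = -4/3 + (-1 + q)/(3*(-12 + q)))
2052650 + (H(-321) - 1*1791167) = 2052650 + ((47/3 - 1*(-321))/(-12 - 321) - 1*1791167) = 2052650 + ((47/3 + 321)/(-333) - 1791167) = 2052650 + (-1/333*1010/3 - 1791167) = 2052650 + (-1010/999 - 1791167) = 2052650 - 1789376843/999 = 261220507/999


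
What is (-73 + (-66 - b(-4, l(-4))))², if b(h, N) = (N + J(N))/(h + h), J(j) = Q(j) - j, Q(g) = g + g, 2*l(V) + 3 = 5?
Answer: 308025/16 ≈ 19252.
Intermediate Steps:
l(V) = 1 (l(V) = -3/2 + (½)*5 = -3/2 + 5/2 = 1)
Q(g) = 2*g
J(j) = j (J(j) = 2*j - j = j)
b(h, N) = N/h (b(h, N) = (N + N)/(h + h) = (2*N)/((2*h)) = (2*N)*(1/(2*h)) = N/h)
(-73 + (-66 - b(-4, l(-4))))² = (-73 + (-66 - 1/(-4)))² = (-73 + (-66 - (-1)/4))² = (-73 + (-66 - 1*(-¼)))² = (-73 + (-66 + ¼))² = (-73 - 263/4)² = (-555/4)² = 308025/16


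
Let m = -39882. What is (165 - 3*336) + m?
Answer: -40725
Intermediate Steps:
(165 - 3*336) + m = (165 - 3*336) - 39882 = (165 - 1008) - 39882 = -843 - 39882 = -40725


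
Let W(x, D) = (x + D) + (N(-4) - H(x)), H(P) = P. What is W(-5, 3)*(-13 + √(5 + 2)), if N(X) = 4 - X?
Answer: -143 + 11*√7 ≈ -113.90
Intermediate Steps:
W(x, D) = 8 + D (W(x, D) = (x + D) + ((4 - 1*(-4)) - x) = (D + x) + ((4 + 4) - x) = (D + x) + (8 - x) = 8 + D)
W(-5, 3)*(-13 + √(5 + 2)) = (8 + 3)*(-13 + √(5 + 2)) = 11*(-13 + √7) = -143 + 11*√7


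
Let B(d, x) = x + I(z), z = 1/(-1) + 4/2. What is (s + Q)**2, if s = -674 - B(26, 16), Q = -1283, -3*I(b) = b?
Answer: 35022724/9 ≈ 3.8914e+6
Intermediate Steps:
z = 1 (z = 1*(-1) + 4*(1/2) = -1 + 2 = 1)
I(b) = -b/3
B(d, x) = -1/3 + x (B(d, x) = x - 1/3*1 = x - 1/3 = -1/3 + x)
s = -2069/3 (s = -674 - (-1/3 + 16) = -674 - 1*47/3 = -674 - 47/3 = -2069/3 ≈ -689.67)
(s + Q)**2 = (-2069/3 - 1283)**2 = (-5918/3)**2 = 35022724/9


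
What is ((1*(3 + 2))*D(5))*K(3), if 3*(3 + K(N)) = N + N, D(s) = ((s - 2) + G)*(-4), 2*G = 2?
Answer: 80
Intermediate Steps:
G = 1 (G = (½)*2 = 1)
D(s) = 4 - 4*s (D(s) = ((s - 2) + 1)*(-4) = ((-2 + s) + 1)*(-4) = (-1 + s)*(-4) = 4 - 4*s)
K(N) = -3 + 2*N/3 (K(N) = -3 + (N + N)/3 = -3 + (2*N)/3 = -3 + 2*N/3)
((1*(3 + 2))*D(5))*K(3) = ((1*(3 + 2))*(4 - 4*5))*(-3 + (⅔)*3) = ((1*5)*(4 - 20))*(-3 + 2) = (5*(-16))*(-1) = -80*(-1) = 80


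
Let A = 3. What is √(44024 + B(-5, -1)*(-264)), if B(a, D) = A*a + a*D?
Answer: 2*√11666 ≈ 216.02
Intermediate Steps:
B(a, D) = 3*a + D*a (B(a, D) = 3*a + a*D = 3*a + D*a)
√(44024 + B(-5, -1)*(-264)) = √(44024 - 5*(3 - 1)*(-264)) = √(44024 - 5*2*(-264)) = √(44024 - 10*(-264)) = √(44024 + 2640) = √46664 = 2*√11666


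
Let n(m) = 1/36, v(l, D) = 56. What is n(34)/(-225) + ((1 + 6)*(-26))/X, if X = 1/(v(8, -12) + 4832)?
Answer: -7205889601/8100 ≈ -8.8962e+5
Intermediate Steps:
n(m) = 1/36
X = 1/4888 (X = 1/(56 + 4832) = 1/4888 ≈ 0.00020458)
n(34)/(-225) + ((1 + 6)*(-26))/X = (1/36)/(-225) + ((1 + 6)*(-26))/(1/4888) = (1/36)*(-1/225) + (7*(-26))*4888 = -1/8100 - 182*4888 = -1/8100 - 889616 = -7205889601/8100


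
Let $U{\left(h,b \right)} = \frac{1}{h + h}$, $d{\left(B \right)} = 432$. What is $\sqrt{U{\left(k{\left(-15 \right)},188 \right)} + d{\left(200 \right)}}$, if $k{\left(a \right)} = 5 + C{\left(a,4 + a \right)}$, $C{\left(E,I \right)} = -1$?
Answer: $\frac{\sqrt{6914}}{4} \approx 20.788$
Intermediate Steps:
$k{\left(a \right)} = 4$ ($k{\left(a \right)} = 5 - 1 = 4$)
$U{\left(h,b \right)} = \frac{1}{2 h}$
$\sqrt{U{\left(k{\left(-15 \right)},188 \right)} + d{\left(200 \right)}} = \sqrt{\frac{1}{2 \cdot 4} + 432} = \sqrt{\frac{1}{2} \cdot \frac{1}{4} + 432} = \sqrt{\frac{1}{8} + 432} = \sqrt{\frac{3457}{8}} = \frac{\sqrt{6914}}{4}$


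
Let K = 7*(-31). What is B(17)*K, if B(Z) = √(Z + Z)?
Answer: -217*√34 ≈ -1265.3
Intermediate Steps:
K = -217
B(Z) = √2*√Z (B(Z) = √(2*Z) = √2*√Z)
B(17)*K = (√2*√17)*(-217) = √34*(-217) = -217*√34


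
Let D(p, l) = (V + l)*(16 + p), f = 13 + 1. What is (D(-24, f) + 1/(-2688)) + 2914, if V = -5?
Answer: 7639295/2688 ≈ 2842.0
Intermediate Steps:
f = 14
D(p, l) = (-5 + l)*(16 + p)
(D(-24, f) + 1/(-2688)) + 2914 = ((-80 - 5*(-24) + 16*14 + 14*(-24)) + 1/(-2688)) + 2914 = ((-80 + 120 + 224 - 336) - 1/2688) + 2914 = (-72 - 1/2688) + 2914 = -193537/2688 + 2914 = 7639295/2688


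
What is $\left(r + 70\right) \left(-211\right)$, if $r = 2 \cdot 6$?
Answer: $-17302$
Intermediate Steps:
$r = 12$
$\left(r + 70\right) \left(-211\right) = \left(12 + 70\right) \left(-211\right) = 82 \left(-211\right) = -17302$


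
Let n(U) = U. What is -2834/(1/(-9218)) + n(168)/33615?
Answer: 292717313516/11205 ≈ 2.6124e+7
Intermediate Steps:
-2834/(1/(-9218)) + n(168)/33615 = -2834/(1/(-9218)) + 168/33615 = -2834/(-1/9218) + 168*(1/33615) = -2834*(-9218) + 56/11205 = 26123812 + 56/11205 = 292717313516/11205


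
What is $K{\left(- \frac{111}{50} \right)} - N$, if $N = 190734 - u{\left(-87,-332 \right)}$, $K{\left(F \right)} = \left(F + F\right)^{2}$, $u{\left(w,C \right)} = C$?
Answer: $- \frac{119403929}{625} \approx -1.9105 \cdot 10^{5}$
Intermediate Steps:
$K{\left(F \right)} = 4 F^{2}$ ($K{\left(F \right)} = \left(2 F\right)^{2} = 4 F^{2}$)
$N = 191066$ ($N = 190734 - -332 = 190734 + 332 = 191066$)
$K{\left(- \frac{111}{50} \right)} - N = 4 \left(- \frac{111}{50}\right)^{2} - 191066 = 4 \cdot \frac{12321}{2500} - 191066 = \frac{12321}{625} - 191066 = - \frac{119403929}{625}$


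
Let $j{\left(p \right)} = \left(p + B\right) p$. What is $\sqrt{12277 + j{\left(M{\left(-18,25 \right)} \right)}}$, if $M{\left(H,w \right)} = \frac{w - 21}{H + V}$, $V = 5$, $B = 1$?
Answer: $\frac{\sqrt{2074777}}{13} \approx 110.8$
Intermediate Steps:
$M{\left(H,w \right)} = \frac{-21 + w}{5 + H}$ ($M{\left(H,w \right)} = \frac{w - 21}{H + 5} = \frac{-21 + w}{5 + H}$)
$j{\left(p \right)} = p \left(1 + p\right)$ ($j{\left(p \right)} = \left(p + 1\right) p = \left(1 + p\right) p = p \left(1 + p\right)$)
$\sqrt{12277 + j{\left(M{\left(-18,25 \right)} \right)}} = \sqrt{12277 + \frac{-21 + 25}{5 - 18} \left(1 + \frac{-21 + 25}{5 - 18}\right)} = \sqrt{12277 + \frac{1}{-13} \cdot 4 \left(1 + \frac{1}{-13} \cdot 4\right)} = \sqrt{12277 + \left(- \frac{1}{13}\right) 4 \left(1 - \frac{4}{13}\right)} = \sqrt{12277 - \frac{4 \left(1 - \frac{4}{13}\right)}{13}} = \sqrt{12277 - \frac{36}{169}} = \sqrt{\frac{2074777}{169}} = \frac{\sqrt{2074777}}{13}$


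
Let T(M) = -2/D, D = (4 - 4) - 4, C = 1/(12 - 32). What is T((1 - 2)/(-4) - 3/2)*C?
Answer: -1/40 ≈ -0.025000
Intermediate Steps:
C = -1/20 (C = 1/(-20) = -1/20 ≈ -0.050000)
D = -4 (D = 0 - 4 = -4)
T(M) = 1/2 (T(M) = -2/(-4) = -2*(-1/4) = 1/2)
T((1 - 2)/(-4) - 3/2)*C = (1/2)*(-1/20) = -1/40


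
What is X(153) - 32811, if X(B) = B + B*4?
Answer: -32046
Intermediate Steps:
X(B) = 5*B (X(B) = B + 4*B = 5*B)
X(153) - 32811 = 5*153 - 32811 = 765 - 32811 = -32046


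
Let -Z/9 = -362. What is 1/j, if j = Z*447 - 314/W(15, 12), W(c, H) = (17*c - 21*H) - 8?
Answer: 5/7281944 ≈ 6.8663e-7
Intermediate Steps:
W(c, H) = -8 - 21*H + 17*c (W(c, H) = (-21*H + 17*c) - 8 = -8 - 21*H + 17*c)
Z = 3258 (Z = -9*(-362) = 3258)
j = 7281944/5 (j = 3258*447 - 314/(-8 - 21*12 + 17*15) = 1456326 - 314/(-8 - 252 + 255) = 1456326 - 314/(-5) = 1456326 - 314*(-⅕) = 1456326 + 314/5 = 7281944/5 ≈ 1.4564e+6)
1/j = 1/(7281944/5) = 5/7281944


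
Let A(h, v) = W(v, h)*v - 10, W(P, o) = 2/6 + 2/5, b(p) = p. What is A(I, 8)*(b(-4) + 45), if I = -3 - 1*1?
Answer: -2542/15 ≈ -169.47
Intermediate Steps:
I = -4 (I = -3 - 1 = -4)
W(P, o) = 11/15 (W(P, o) = 2*(⅙) + 2*(⅕) = ⅓ + ⅖ = 11/15)
A(h, v) = -10 + 11*v/15 (A(h, v) = 11*v/15 - 10 = -10 + 11*v/15)
A(I, 8)*(b(-4) + 45) = (-10 + (11/15)*8)*(-4 + 45) = (-10 + 88/15)*41 = -62/15*41 = -2542/15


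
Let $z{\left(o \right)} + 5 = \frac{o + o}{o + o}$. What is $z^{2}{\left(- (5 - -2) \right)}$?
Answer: $16$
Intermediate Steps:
$z{\left(o \right)} = -4$ ($z{\left(o \right)} = -5 + \frac{o + o}{o + o} = -5 + \frac{2 o}{2 o} = -5 + 2 o \frac{1}{2 o} = -5 + 1 = -4$)
$z^{2}{\left(- (5 - -2) \right)} = \left(-4\right)^{2} = 16$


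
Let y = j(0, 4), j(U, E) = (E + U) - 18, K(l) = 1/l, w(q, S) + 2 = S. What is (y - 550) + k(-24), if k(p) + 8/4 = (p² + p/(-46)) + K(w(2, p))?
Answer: 6269/598 ≈ 10.483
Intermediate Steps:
w(q, S) = -2 + S
j(U, E) = -18 + E + U
k(p) = -2 + p² + 1/(-2 + p) - p/46 (k(p) = -2 + ((p² + p/(-46)) + 1/(-2 + p)) = -2 + ((p² - p/46) + 1/(-2 + p)) = -2 + (p² + 1/(-2 + p) - p/46) = -2 + p² + 1/(-2 + p) - p/46)
y = -14 (y = -18 + 4 + 0 = -14)
(y - 550) + k(-24) = (-14 - 550) + (46 + (-2 - 24)*(-92 - 1*(-24) + 46*(-24)²))/(46*(-2 - 24)) = -564 + (1/46)*(46 - 26*(-92 + 24 + 46*576))/(-26) = -564 + (1/46)*(-1/26)*(46 - 26*(-92 + 24 + 26496)) = -564 + (1/46)*(-1/26)*(46 - 26*26428) = -564 + (1/46)*(-1/26)*(46 - 687128) = -564 + (1/46)*(-1/26)*(-687082) = -564 + 343541/598 = 6269/598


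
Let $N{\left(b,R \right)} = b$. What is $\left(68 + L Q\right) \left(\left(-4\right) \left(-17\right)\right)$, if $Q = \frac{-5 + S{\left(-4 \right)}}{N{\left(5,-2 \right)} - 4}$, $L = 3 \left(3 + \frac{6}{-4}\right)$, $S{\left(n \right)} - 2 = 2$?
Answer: $4318$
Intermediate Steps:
$S{\left(n \right)} = 4$ ($S{\left(n \right)} = 2 + 2 = 4$)
$L = \frac{9}{2}$ ($L = 3 \left(3 + 6 \left(- \frac{1}{4}\right)\right) = 3 \left(3 - \frac{3}{2}\right) = 3 \cdot \frac{3}{2} = \frac{9}{2} \approx 4.5$)
$Q = -1$ ($Q = \frac{-5 + 4}{5 - 4} = - 1^{-1} = \left(-1\right) 1 = -1$)
$\left(68 + L Q\right) \left(\left(-4\right) \left(-17\right)\right) = \left(68 + \frac{9}{2} \left(-1\right)\right) \left(\left(-4\right) \left(-17\right)\right) = \left(68 - \frac{9}{2}\right) 68 = \frac{127}{2} \cdot 68 = 4318$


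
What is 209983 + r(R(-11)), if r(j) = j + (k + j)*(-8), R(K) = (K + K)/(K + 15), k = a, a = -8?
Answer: 420171/2 ≈ 2.1009e+5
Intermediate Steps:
k = -8
R(K) = 2*K/(15 + K) (R(K) = (2*K)/(15 + K) = 2*K/(15 + K))
r(j) = 64 - 7*j (r(j) = j + (-8 + j)*(-8) = j + (64 - 8*j) = 64 - 7*j)
209983 + r(R(-11)) = 209983 + (64 - 14*(-11)/(15 - 11)) = 209983 + (64 - 14*(-11)/4) = 209983 + (64 - 7*(-11/2)) = 209983 + (64 + 77/2) = 209983 + 205/2 = 420171/2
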